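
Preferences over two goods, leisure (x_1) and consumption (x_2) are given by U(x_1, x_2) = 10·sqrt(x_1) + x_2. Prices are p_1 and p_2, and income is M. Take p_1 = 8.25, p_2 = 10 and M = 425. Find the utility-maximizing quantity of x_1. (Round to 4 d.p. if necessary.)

x_1* = 36.7309

MU_x_1 = 5/√x_1, MU_x_2 = 1. Tangency: 5/√x_1 = p_1/p_2.
Thus x_1* = (5·p_2/p_1)² — independent of M — with the rest of income spent on x_2.
Plugging in: x_1* = (5·10/8.25)² = 36.7309.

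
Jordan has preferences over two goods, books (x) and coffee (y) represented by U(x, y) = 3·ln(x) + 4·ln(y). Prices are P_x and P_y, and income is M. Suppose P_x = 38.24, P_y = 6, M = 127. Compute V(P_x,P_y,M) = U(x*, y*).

V = 11.0303

Tangency: MRS = (3/4)·y/x = P_x/P_y.
So 3·P_y·y = 4·P_x·x; combined with the budget, a share 3/7 of income goes to x.
Demand: x*(P_x,P_y,M) = 3/7·M/P_x and y* = 4/7·M/P_y.
At P_x=38.24, P_y=6, M=127: x* = 3/7·127/38.24 = 1.4233, y* = 12.0952.
Utility at the optimum: U(1.4233, 12.0952) = 11.0303.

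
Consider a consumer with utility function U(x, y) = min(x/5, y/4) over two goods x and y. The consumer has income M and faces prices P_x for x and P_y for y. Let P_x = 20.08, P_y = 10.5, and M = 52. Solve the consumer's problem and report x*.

Demand: x*(P_x,P_y,M) = 5·M/(5·P_x + 4·P_y), y* = 4·M/(5·P_x + 4·P_y).
Here 5·20.08 + 4·10.5 = 142.4, giving x* = 1.8258.

x* = 1.8258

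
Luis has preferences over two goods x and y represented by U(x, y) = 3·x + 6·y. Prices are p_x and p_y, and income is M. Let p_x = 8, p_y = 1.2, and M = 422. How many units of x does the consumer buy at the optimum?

x* = 0

y gives more utility per dollar, so spend all income on y: y* = M/p_y, x* = 0.
Numerically: x* = 0, y* = 351.6667.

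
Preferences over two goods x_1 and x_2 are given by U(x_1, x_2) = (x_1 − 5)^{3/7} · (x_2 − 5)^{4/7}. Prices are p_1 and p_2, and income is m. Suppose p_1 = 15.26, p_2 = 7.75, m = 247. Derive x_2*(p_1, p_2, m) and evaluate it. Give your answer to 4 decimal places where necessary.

x_2* = 14.729

MRS = (3/4)·(x_2−5)/(x_1−5). Tangency with p_1/p_2 gives x_2−5 = (4/3)·(p_1/p_2)·(x_1−5).
Substituting into the budget: x_1* = 5 + 3/7·(m − 5·p_1 − 5·p_2)/p_1, and x_2* = 5 + 4/7·(…)/p_2.
Discretionary income = 247 − 5·15.26 − 5·7.75 = 131.95; x_2* = 5 + 4/7·131.95/7.75 = 14.729.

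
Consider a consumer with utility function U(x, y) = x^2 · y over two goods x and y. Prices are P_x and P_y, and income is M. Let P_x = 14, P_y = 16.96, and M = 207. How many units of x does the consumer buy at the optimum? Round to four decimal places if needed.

The MRS is 2·y/x. Set MRS = P_x/P_y.
Rearranging, P_y·y = (1/2)·P_x·x. Substituting into the budget gives P_x·x·(1 + (1/2)) = M.
Demand: x*(P_x,P_y,M) = 2/3·M/P_x and y* = 1/3·M/P_y.
At P_x=14, P_y=16.96, M=207: x* = 2/3·207/14 = 9.8571.

x* = 9.8571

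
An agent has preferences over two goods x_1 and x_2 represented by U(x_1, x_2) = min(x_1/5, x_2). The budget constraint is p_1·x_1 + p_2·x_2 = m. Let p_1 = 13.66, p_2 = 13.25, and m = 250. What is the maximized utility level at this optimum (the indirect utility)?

Demand: x_1*(p_1,p_2,m) = 5·m/(5·p_1 + p_2), x_2* = m/(5·p_1 + p_2).
Here 5·13.66 + 13.25 = 81.55, giving x_1* = 15.328 and x_2* = 3.0656.
Utility at the optimum: U(15.328, 3.0656) = 3.0656.

V = 3.0656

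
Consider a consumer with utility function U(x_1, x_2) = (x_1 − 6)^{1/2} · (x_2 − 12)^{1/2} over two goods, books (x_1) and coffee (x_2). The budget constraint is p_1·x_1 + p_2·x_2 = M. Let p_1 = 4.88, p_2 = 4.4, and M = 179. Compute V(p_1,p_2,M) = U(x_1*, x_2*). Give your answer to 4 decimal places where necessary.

V = 10.458

After buying the subsistence bundle (6, 12), a share 0.5 of the remaining income goes to x_1: x_1* = 6 + 0.5·(M − 6p_1 − 12p_2)/p_1.
Discretionary income = 179 − 6·4.88 − 12·4.4 = 96.92; x_1* = 6 + 0.5·96.92/4.88 = 15.9303; x_2* = 12 + 0.5·96.92/4.4 = 23.0136.
Utility at the optimum: U(15.9303, 23.0136) = 10.458.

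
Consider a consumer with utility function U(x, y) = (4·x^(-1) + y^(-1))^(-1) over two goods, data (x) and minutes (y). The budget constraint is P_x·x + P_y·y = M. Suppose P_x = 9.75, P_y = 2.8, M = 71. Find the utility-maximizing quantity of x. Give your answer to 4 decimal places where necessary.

MRS = MU_x/MU_y = 4·(y/x)^(2). Set equal to P_x/P_y.
Hence y/x = ((1/4)·P_x/P_y)^(1/(2)), i.e. raised to the 0.5 power.
Substitute y = (y/x)·x into the budget: x* = M/(P_x + P_y·(y/x)).
Numerically y/x = 0.933025, so x* = 71/(9.75 + 2.8·0.933025) = 5.7432.

x* = 5.7432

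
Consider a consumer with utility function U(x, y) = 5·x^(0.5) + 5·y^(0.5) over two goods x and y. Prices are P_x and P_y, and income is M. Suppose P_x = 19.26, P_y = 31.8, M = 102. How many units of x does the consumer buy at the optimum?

x* = 3.2983

MRS = MU_x/MU_y = (y/x)^(0.5). Set equal to P_x/P_y.
Hence y/x = (P_x/P_y)^(1/(0.5)), i.e. raised to the 2 power.
With the ratio pinned down, the budget gives x* = M/(P_x + P_y·(y/x)) and y* = (y/x)·x*.
Numerically y/x = 0.366824, so x* = 102/(19.26 + 31.8·0.366824) = 3.2983.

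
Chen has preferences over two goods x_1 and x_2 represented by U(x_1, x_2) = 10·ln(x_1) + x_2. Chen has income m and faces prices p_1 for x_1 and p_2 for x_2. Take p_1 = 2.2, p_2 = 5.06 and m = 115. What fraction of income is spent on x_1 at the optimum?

MU_x_1 = 10/x_1, MU_x_2 = 1. Tangency: 10/x_1 = p_1/p_2.
So x_1*(p_1,p_2) = 10·p_2/p_1, independent of income; and x_2* = (m − 10·p_2)/p_2.
At the given prices: x_1* = 10·5.06/2.2 = 23, and x_2* = 12.7273.
Expenditure on x_1: 2.2·23 = 50.6; share = 0.44.

share on x_1 = 0.44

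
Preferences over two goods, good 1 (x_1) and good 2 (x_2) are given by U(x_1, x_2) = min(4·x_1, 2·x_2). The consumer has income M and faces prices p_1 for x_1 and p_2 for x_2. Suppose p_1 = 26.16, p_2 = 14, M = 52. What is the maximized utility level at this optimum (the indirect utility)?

Leontief preferences: the optimum is at the kink where x_1/2 = x_2/4, i.e. x_2 = 2·x_1.
Budget: p_1·x_1 + p_2·2·x_1 = M, so (2·p_1 + 4·p_2)·x_1 = 2·M.
Demand: x_1*(p_1,p_2,M) = 2·M/(2·p_1 + 4·p_2), x_2* = 4·M/(2·p_1 + 4·p_2).
Here 2·26.16 + 4·14 = 108.32, giving x_1* = 0.9601 and x_2* = 1.9202.
Utility at the optimum: U(0.9601, 1.9202) = 3.8405.

V = 3.8405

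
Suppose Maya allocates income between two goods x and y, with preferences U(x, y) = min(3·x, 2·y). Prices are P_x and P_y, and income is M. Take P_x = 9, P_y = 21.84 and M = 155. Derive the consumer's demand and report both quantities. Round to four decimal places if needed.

With perfect complements, no substitution: consume in ratio x:y = 2:3.
Budget: P_x·x + P_y·(3/2)·x = M, so (2·P_x + 3·P_y)·x = 2·M.
Demand: x*(P_x,P_y,M) = 2·M/(2·P_x + 3·P_y), y* = 3·M/(2·P_x + 3·P_y).
Here 2·9 + 3·21.84 = 83.52, giving x* = 3.7117 and y* = 5.5675.

x* = 3.7117, y* = 5.5675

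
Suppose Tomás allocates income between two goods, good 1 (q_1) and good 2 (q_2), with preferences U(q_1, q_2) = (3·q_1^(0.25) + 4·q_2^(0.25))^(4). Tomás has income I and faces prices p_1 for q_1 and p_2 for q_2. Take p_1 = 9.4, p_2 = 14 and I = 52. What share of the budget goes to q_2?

Numerically q_2/q_1 = 0.862816, so q_1* = 52/(9.4 + 14·0.862816) = 2.4209 and q_2* = 0.862816·2.4209 = 2.0888.
Expenditure on q_2: 14·2.0888 = 29.2433; share = 0.5624.

share on q_2 = 0.5624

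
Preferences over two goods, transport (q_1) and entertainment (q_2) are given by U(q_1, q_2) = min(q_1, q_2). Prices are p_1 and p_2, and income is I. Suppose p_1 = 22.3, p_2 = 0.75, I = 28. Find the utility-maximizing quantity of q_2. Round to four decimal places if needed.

With perfect complements, no substitution: consume in ratio q_1:q_2 = 1:1.
Budget: p_1·q_1 + p_2·q_1 = I, so (p_1 + p_2)·q_1 = I.
Demand: q_1*(p_1,p_2,I) = I/(p_1 + p_2), q_2* = I/(p_1 + p_2).
Here 22.3 + 0.75 = 23.05, giving q_2* = 1.2148.

q_2* = 1.2148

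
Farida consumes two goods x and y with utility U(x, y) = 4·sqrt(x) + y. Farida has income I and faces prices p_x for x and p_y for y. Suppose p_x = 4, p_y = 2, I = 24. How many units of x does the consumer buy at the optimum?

x* = 1

Thus x* = (2·p_y/p_x)² — independent of I — with the rest of income spent on y.
Plugging in: x* = (2·2/4)² = 1.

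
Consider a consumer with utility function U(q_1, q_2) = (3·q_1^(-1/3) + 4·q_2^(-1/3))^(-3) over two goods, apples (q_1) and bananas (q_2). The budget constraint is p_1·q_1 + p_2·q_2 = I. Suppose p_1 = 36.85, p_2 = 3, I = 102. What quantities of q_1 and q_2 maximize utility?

Numerically q_2/q_1 = 8.141253, so q_1* = 102/(36.85 + 3·8.141253) = 1.6647 and q_2* = 8.141253·1.6647 = 13.5524.

q_1* = 1.6647, q_2* = 13.5524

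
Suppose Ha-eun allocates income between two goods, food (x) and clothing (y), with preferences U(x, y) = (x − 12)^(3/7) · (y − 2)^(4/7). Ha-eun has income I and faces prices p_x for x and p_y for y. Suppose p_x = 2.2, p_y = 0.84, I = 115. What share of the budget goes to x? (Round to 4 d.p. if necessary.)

share on x = 0.5535

Let x' = x−12, y' = y−2. MRS = (3/4)·y'/x' = p_x/p_y.
Substituting into the budget: x* = 12 + 3/7·(I − 12·p_x − 2·p_y)/p_x, and y* = 2 + 4/7·(…)/p_y.
Discretionary income = 115 − 12·2.2 − 2·0.84 = 86.92; x* = 12 + 3/7·86.92/2.2 = 28.9325; y* = 2 + 4/7·86.92/0.84 = 61.1293.
Expenditure on x: 2.2·28.9325 = 63.6514; share = 0.5535.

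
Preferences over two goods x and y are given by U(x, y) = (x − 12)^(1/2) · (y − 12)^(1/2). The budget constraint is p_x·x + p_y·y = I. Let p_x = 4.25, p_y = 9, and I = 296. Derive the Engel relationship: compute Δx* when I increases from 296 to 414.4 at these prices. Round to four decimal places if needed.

Δx* = 13.9294

MRS = (y−12)/(x−12). Tangency with p_x/p_y gives y−12 = (p_x/p_y)·(x−12).
Substituting into the budget: x* = 12 + 0.5·(I − 12·p_x − 12·p_y)/p_x, and y* = 12 + 0.5·(…)/p_y.
Discretionary income = 296 − 12·4.25 − 12·9 = 137; x* = 12 + 0.5·137/4.25 = 28.1176.
At I' = 414.4: x* = 42.0471. Change: 42.0471 − 28.1176 = 13.9294.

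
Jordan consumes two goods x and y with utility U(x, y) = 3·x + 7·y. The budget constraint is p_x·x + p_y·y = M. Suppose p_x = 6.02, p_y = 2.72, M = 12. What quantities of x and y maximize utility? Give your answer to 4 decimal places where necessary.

Linear utility — the consumer picks whichever good has higher MU/price: 3/6.02 = 0.4983 vs 7/2.72 = 2.5735.
y gives more utility per dollar, so spend all income on y: y* = M/p_y, x* = 0.
Numerically: x* = 0, y* = 4.4118.

x* = 0, y* = 4.4118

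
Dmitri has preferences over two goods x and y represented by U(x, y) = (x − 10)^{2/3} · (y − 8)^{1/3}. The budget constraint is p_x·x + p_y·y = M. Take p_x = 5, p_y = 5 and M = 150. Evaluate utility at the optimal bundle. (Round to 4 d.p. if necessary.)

MRS = 2·(y−8)/(x−10). Tangency with p_x/p_y gives y−8 = (1/2)·(p_x/p_y)·(x−10).
After buying the subsistence bundle (10, 8), a share 2/3 of the remaining income goes to x: x* = 10 + 2/3·(M − 10p_x − 8p_y)/p_x.
Discretionary income = 150 − 10·5 − 8·5 = 60; x* = 10 + 2/3·60/5 = 18; y* = 8 + 1/3·60/5 = 12.
Utility at the optimum: U(18, 12) = 6.3496.

V = 6.3496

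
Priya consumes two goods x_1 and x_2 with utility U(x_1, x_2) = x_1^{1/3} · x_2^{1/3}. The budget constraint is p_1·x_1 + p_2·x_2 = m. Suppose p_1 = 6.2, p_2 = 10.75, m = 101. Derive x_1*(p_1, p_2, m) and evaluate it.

MU_x_1/MU_x_2 = (1/3·x_2)/(1/3·x_1); tangency sets this equal to p_1/p_2.
So 1/3·p_2·x_2 = 1/3·p_1·x_1; combined with the budget, a share 0.5 of income goes to x_1.
Demand: x_1*(p_1,p_2,m) = 0.5·m/p_1 and x_2* = 0.5·m/p_2.
At p_1=6.2, p_2=10.75, m=101: x_1* = 0.5·101/6.2 = 8.1452.

x_1* = 8.1452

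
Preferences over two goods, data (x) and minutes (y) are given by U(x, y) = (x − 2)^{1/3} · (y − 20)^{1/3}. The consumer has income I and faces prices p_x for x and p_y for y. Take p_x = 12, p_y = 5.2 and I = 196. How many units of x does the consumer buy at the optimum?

Let x' = x−2, y' = y−20. MRS = y'/x' = p_x/p_y.
After buying the subsistence bundle (2, 20), a share 0.5 of the remaining income goes to x: x* = 2 + 0.5·(I − 2p_x − 20p_y)/p_x.
Discretionary income = 196 − 2·12 − 20·5.2 = 68; x* = 2 + 0.5·68/12 = 4.8333.

x* = 4.8333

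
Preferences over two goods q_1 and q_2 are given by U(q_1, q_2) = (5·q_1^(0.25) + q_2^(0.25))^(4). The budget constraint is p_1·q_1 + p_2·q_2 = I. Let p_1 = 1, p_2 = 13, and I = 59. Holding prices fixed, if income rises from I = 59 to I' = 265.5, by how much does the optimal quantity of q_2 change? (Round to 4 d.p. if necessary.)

From the CES first-order condition, 5·(q_2/q_1)^(0.75) = p_1/p_2.
Solve for the ratio: q_2/q_1 = [(1/5)·p_1/p_2]^(4/3).
Substitute q_2 = (q_2/q_1)·q_1 into the budget: q_1* = I/(p_1 + p_2·(q_2/q_1)).
Numerically q_2/q_1 = 0.003826, so q_1* = 59/(1 + 13·0.003826) = 56.2043 and q_2* = 0.003826·56.2043 = 0.2151.
At I' = 265.5: q_2* = 0.9678. Change: 0.9678 − 0.2151 = 0.7527.

Δq_2* = 0.7527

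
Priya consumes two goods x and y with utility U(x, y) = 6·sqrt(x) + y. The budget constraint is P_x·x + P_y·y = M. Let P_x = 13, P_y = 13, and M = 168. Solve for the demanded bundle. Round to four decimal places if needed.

x* = 9, y* = 3.9231

Utility is quasi-linear in y; the FOC for x is 3/√x = P_x/P_y.
Thus x* = (3·P_y/P_x)² — independent of M — with the rest of income spent on y.
Plugging in: x* = (3·13/13)² = 9, y* = 3.9231.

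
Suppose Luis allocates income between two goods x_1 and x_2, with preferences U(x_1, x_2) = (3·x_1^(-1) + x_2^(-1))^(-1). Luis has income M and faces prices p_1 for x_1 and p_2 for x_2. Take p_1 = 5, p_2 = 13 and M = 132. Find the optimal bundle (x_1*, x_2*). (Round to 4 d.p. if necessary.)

Substitute x_2 = (x_2/x_1)·x_1 into the budget: x_1* = M/(p_1 + p_2·(x_2/x_1)).
Numerically x_2/x_1 = 0.358057, so x_1* = 132/(5 + 13·0.358057) = 13.672 and x_2* = 0.358057·13.672 = 4.8954.

x_1* = 13.672, x_2* = 4.8954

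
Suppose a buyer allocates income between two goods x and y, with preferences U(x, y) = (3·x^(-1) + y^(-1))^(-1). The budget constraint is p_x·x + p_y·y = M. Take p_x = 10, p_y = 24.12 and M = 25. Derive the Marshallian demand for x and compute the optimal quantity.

x* = 1.3181

Substitute y = (y/x)·x into the budget: x* = M/(p_x + p_y·(y/x)).
Numerically y/x = 0.37175, so x* = 25/(10 + 24.12·0.37175) = 1.3181.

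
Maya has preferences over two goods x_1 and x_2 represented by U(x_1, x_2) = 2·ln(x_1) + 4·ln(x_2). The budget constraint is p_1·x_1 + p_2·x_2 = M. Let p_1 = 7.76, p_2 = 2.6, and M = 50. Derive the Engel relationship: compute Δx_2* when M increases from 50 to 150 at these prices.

Δx_2* = 25.641

Demand: x_1*(p_1,p_2,M) = 1/3·M/p_1 and x_2* = 2/3·M/p_2.
At p_1=7.76, p_2=2.6, M=50: x_2* = 2/3·50/2.6 = 12.8205.
At M' = 150: x_2* = 38.4615. Change: 38.4615 − 12.8205 = 25.641.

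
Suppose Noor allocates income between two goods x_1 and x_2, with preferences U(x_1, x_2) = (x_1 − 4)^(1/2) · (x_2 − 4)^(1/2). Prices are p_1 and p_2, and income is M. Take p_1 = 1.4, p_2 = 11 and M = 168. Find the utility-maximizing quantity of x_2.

x_2* = 9.3818

Let x_1' = x_1−4, x_2' = x_2−4. MRS = x_2'/x_1' = p_1/p_2.
After buying the subsistence bundle (4, 4), a share 0.5 of the remaining income goes to x_1: x_1* = 4 + 0.5·(M − 4p_1 − 4p_2)/p_1.
Discretionary income = 168 − 4·1.4 − 4·11 = 118.4; x_2* = 4 + 0.5·118.4/11 = 9.3818.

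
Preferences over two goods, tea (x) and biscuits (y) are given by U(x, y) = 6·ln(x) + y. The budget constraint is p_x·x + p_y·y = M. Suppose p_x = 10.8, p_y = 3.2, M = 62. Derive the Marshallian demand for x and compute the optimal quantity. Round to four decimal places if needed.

Set MRS = p_x/p_y: (6/x)/1 = p_x/p_y.
So x*(p_x,p_y) = 6·p_y/p_x, independent of income; and y* = (M − 6·p_y)/p_y.
At the given prices: x* = 6·3.2/10.8 = 1.7778.

x* = 1.7778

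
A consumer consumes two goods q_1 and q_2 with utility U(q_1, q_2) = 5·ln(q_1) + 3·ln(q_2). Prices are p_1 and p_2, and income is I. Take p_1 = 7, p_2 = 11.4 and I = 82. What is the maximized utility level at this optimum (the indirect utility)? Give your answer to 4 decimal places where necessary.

Tangency: MRS = (5/3)·q_2/q_1 = p_1/p_2.
Rearranging, p_2·q_2 = (3/5)·p_1·q_1. Substituting into the budget gives p_1·q_1·(1 + (3/5)) = I.
Demand: q_1*(p_1,p_2,I) = 0.625·I/p_1 and q_2* = 0.375·I/p_2.
At p_1=7, p_2=11.4, I=82: q_1* = 0.625·82/7 = 7.3214, q_2* = 2.6974.
Utility at the optimum: U(7.3214, 2.6974) = 12.9309.

V = 12.9309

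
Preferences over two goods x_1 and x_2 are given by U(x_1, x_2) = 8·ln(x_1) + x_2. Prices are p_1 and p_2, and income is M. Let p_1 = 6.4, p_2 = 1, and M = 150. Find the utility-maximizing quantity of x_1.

MU_x_1 = 8/x_1, MU_x_2 = 1. Tangency: 8/x_1 = p_1/p_2.
So x_1*(p_1,p_2) = 8·p_2/p_1, independent of income; and x_2* = (M − 8·p_2)/p_2.
At the given prices: x_1* = 8·1/6.4 = 1.25.

x_1* = 1.25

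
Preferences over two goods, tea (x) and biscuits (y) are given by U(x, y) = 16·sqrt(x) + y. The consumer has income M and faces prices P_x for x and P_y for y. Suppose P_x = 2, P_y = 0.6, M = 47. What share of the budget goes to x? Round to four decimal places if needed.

MU_x = 8/√x, MU_y = 1. Tangency: 8/√x = P_x/P_y.
Solve: √x = 8·P_y/P_x, so x*(P_x,P_y) = (8·P_y/P_x)², and y* = (M − P_x·x*)/P_y.
Plugging in: x* = (8·0.6/2)² = 5.76, y* = 59.1333.
Expenditure on x: 2·5.76 = 11.52; share = 0.2451.

share on x = 0.2451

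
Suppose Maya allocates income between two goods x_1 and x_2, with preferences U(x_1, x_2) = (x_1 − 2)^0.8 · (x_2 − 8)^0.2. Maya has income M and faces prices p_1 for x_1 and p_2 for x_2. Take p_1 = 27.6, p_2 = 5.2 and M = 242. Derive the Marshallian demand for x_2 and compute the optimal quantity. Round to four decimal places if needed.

x_2* = 13.5846

This is Cobb-Douglas in (x_1−2, x_2−8): tangency gives 0.8·p_2·(x_2−8) = 0.2·p_1·(x_1−2).
After buying the subsistence bundle (2, 8), a share 0.8 of the remaining income goes to x_1: x_1* = 2 + 0.8·(M − 2p_1 − 8p_2)/p_1.
Discretionary income = 242 − 2·27.6 − 8·5.2 = 145.2; x_2* = 8 + 0.2·145.2/5.2 = 13.5846.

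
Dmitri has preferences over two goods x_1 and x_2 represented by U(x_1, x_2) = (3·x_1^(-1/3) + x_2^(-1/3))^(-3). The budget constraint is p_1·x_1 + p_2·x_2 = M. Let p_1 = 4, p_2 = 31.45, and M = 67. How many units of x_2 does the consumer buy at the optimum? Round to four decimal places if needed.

x_2* = 0.9022

Numerically x_2/x_1 = 0.09343, so x_1* = 67/(4 + 31.45·0.09343) = 9.6564 and x_2* = 0.09343·9.6564 = 0.9022.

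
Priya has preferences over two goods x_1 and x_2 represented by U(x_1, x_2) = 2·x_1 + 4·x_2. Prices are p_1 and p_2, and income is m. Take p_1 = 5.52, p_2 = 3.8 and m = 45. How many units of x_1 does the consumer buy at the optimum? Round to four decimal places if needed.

Linear utility — the consumer picks whichever good has higher MU/price: 2/5.52 = 0.3623 vs 4/3.8 = 1.0526.
x_2 gives more utility per dollar, so spend all income on x_2: x_2* = m/p_2, x_1* = 0.
Numerically: x_1* = 0, x_2* = 11.8421.

x_1* = 0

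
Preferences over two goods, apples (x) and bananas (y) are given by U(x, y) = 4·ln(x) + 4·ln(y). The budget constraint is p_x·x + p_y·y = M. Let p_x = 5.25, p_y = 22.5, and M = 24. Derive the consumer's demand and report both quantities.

The MRS is y/x. Set MRS = p_x/p_y.
So 4·p_y·y = 4·p_x·x; combined with the budget, a share 0.5 of income goes to x.
Demand: x*(p_x,p_y,M) = 0.5·M/p_x and y* = 0.5·M/p_y.
At p_x=5.25, p_y=22.5, M=24: x* = 0.5·24/5.25 = 2.2857, y* = 0.5333.

x* = 2.2857, y* = 0.5333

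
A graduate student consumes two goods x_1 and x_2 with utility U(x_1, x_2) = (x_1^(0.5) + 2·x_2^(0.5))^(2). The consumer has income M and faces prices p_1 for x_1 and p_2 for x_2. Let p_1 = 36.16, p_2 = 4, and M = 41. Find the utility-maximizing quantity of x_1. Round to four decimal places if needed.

From the CES first-order condition, (1/2)·(x_2/x_1)^(0.5) = p_1/p_2.
Solve for the ratio: x_2/x_1 = [2·p_1/p_2]^(2).
With the ratio pinned down, the budget gives x_1* = M/(p_1 + p_2·(x_2/x_1)) and x_2* = (x_2/x_1)·x_1*.
Numerically x_2/x_1 = 326.8864, so x_1* = 41/(36.16 + 4·326.8864) = 0.0305.

x_1* = 0.0305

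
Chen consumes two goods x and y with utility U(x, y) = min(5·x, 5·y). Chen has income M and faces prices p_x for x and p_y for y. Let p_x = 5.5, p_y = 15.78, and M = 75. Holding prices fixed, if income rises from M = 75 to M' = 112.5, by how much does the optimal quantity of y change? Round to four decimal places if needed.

Leontief preferences: the optimum is at the kink where x/5 = y/5, i.e. y = x.
Budget: p_x·x + p_y·x = M, so (5·p_x + 5·p_y)·x = 5·M.
Demand: x*(p_x,p_y,M) = 5·M/(5·p_x + 5·p_y), y* = 5·M/(5·p_x + 5·p_y).
Here 5·5.5 + 5·15.78 = 106.4, giving y* = 3.5244.
At M' = 112.5: y* = 5.2867. Change: 5.2867 − 3.5244 = 1.7622.

Δy* = 1.7622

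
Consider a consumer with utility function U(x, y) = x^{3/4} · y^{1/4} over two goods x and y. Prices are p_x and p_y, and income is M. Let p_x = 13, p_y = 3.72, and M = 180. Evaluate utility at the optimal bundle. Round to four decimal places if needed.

V = 10.7885

The MRS is 3·y/x. Set MRS = p_x/p_y.
Rearranging, p_y·y = (1/3)·p_x·x. Substituting into the budget gives p_x·x·(1 + (1/3)) = M.
Demand: x*(p_x,p_y,M) = 0.75·M/p_x and y* = 0.25·M/p_y.
At p_x=13, p_y=3.72, M=180: x* = 0.75·180/13 = 10.3846, y* = 12.0968.
Utility at the optimum: U(10.3846, 12.0968) = 10.7885.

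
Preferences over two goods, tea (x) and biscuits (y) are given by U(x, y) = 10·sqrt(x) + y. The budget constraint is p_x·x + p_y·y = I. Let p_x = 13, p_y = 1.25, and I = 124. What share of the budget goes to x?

share on x = 0.0242

Utility is quasi-linear in y; the FOC for x is 5/√x = p_x/p_y.
Solve: √x = 5·p_y/p_x, so x*(p_x,p_y) = (5·p_y/p_x)², and y* = (I − p_x·x*)/p_y.
Plugging in: x* = (5·1.25/13)² = 0.2311, y* = 96.7962.
Expenditure on x: 13·0.2311 = 3.0048; share = 0.0242.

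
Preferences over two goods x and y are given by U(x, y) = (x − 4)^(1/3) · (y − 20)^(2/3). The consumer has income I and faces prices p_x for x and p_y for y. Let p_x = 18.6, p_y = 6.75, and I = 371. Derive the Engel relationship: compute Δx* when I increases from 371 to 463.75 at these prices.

MRS = (1/2)·(y−20)/(x−4). Tangency with p_x/p_y gives y−20 = 2·(p_x/p_y)·(x−4).
After buying the subsistence bundle (4, 20), a share 1/3 of the remaining income goes to x: x* = 4 + 1/3·(I − 4p_x − 20p_y)/p_x.
Discretionary income = 371 − 4·18.6 − 20·6.75 = 161.6; x* = 4 + 1/3·161.6/18.6 = 6.8961.
At I' = 463.75: x* = 8.5582. Change: 8.5582 − 6.8961 = 1.6622.

Δx* = 1.6622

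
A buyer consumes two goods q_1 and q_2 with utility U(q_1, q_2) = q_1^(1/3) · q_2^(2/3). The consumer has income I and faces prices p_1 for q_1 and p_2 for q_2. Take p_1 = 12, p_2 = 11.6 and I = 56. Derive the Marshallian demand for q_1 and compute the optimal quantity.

Tangency: MRS = (1/2)·q_2/q_1 = p_1/p_2.
So 1/3·p_2·q_2 = 2/3·p_1·q_1; combined with the budget, a share 1/3 of income goes to q_1.
Demand: q_1*(p_1,p_2,I) = 1/3·I/p_1 and q_2* = 2/3·I/p_2.
At p_1=12, p_2=11.6, I=56: q_1* = 1/3·56/12 = 1.5556.

q_1* = 1.5556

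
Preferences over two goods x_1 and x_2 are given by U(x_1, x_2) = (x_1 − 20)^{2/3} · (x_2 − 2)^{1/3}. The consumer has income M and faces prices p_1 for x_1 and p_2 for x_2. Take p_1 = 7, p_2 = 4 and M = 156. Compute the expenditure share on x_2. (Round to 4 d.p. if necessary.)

share on x_2 = 0.0684

MRS = 2·(x_2−2)/(x_1−20). Tangency with p_1/p_2 gives x_2−2 = (1/2)·(p_1/p_2)·(x_1−20).
After buying the subsistence bundle (20, 2), a share 2/3 of the remaining income goes to x_1: x_1* = 20 + 2/3·(M − 20p_1 − 2p_2)/p_1.
Discretionary income = 156 − 20·7 − 2·4 = 8; x_1* = 20 + 2/3·8/7 = 20.7619; x_2* = 2 + 1/3·8/4 = 2.6667.
Expenditure on x_2: 4·2.6667 = 10.6667; share = 0.0684.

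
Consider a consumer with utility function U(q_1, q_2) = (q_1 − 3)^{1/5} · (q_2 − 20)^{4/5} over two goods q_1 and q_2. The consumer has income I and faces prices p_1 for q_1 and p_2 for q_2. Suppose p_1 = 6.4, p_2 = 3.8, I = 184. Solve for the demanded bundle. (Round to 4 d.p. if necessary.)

After buying the subsistence bundle (3, 20), a share 0.2 of the remaining income goes to q_1: q_1* = 3 + 0.2·(I − 3p_1 − 20p_2)/p_1.
Discretionary income = 184 − 3·6.4 − 20·3.8 = 88.8; q_1* = 3 + 0.2·88.8/6.4 = 5.775; q_2* = 20 + 0.8·88.8/3.8 = 38.6947.

q_1* = 5.775, q_2* = 38.6947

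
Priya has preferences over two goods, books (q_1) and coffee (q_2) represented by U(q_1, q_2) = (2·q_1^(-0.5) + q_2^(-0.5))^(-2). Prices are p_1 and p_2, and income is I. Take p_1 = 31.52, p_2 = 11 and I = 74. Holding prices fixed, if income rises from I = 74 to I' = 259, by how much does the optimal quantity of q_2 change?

MU_q_1 ∝ 2·q_1^(-1.5), MU_q_2 ∝ q_2^(-1.5), so MRS = 2·(q_2/q_1)^(1.5) = p_1/p_2.
Hence q_2/q_1 = ((1/2)·p_1/p_2)^(1/(1.5)), i.e. raised to the 2/3 power.
Substitute q_2 = (q_2/q_1)·q_1 into the budget: q_1* = I/(p_1 + p_2·(q_2/q_1)).
Numerically q_2/q_1 = 1.270893, so q_1* = 74/(31.52 + 11·1.270893) = 1.6264 and q_2* = 1.270893·1.6264 = 2.067.
At I' = 259: q_2* = 7.2343. Change: 7.2343 − 2.067 = 5.1674.

Δq_2* = 5.1674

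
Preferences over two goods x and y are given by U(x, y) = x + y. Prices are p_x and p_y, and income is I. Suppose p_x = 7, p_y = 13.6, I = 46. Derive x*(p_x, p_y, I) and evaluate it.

Linear utility — the consumer picks whichever good has higher MU/price: 1/7 = 0.1429 vs 1/13.6 = 0.0735.
x gives more utility per dollar, so spend all income on x: x* = I/p_x, y* = 0.
Numerically: x* = 6.5714, y* = 0.

x* = 6.5714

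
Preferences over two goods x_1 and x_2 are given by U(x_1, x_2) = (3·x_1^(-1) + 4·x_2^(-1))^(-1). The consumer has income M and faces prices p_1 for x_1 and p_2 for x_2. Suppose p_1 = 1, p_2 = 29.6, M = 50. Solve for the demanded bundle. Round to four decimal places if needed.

From the CES first-order condition, (3/4)·(x_2/x_1)^(2) = p_1/p_2.
Solve for the ratio: x_2/x_1 = [(4/3)·p_1/p_2]^(0.5).
With the ratio pinned down, the budget gives x_1* = M/(p_1 + p_2·(x_2/x_1)) and x_2* = (x_2/x_1)·x_1*.
Numerically x_2/x_1 = 0.212238, so x_1* = 50/(1 + 29.6·0.212238) = 6.866 and x_2* = 0.212238·6.866 = 1.4572.

x_1* = 6.866, x_2* = 1.4572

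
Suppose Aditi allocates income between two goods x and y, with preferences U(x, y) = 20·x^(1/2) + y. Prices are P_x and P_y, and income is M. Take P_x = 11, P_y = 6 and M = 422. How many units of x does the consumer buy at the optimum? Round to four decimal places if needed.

Plugging in: x* = (10·6/11)² = 29.7521.

x* = 29.7521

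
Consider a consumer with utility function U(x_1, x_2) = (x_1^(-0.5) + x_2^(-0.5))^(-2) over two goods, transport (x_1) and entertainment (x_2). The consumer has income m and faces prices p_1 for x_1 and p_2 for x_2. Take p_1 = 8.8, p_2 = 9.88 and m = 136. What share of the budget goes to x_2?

share on x_2 = 0.5096

With the ratio pinned down, the budget gives x_1* = m/(p_1 + p_2·(x_2/x_1)) and x_2* = (x_2/x_1)·x_1*.
Numerically x_2/x_1 = 0.925729, so x_1* = 136/(8.8 + 9.88·0.925729) = 7.5782 and x_2* = 0.925729·7.5782 = 7.0154.
Expenditure on x_2: 9.88·7.0154 = 69.3118; share = 0.5096.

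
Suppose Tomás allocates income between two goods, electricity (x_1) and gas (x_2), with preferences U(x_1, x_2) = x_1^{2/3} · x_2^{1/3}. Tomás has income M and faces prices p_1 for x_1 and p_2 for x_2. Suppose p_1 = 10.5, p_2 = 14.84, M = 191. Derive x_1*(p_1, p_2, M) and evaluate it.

x_1* = 12.127

At p_1=10.5, p_2=14.84, M=191: x_1* = 2/3·191/10.5 = 12.127.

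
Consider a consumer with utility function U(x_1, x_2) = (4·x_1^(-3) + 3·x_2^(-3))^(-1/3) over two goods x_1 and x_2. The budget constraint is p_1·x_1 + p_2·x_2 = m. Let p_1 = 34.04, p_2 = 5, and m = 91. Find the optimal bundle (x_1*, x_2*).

Substitute x_2 = (x_2/x_1)·x_1 into the budget: x_1* = m/(p_1 + p_2·(x_2/x_1)).
Numerically x_2/x_1 = 1.503212, so x_1* = 91/(34.04 + 5·1.503212) = 2.1898 and x_2* = 1.503212·2.1898 = 3.2918.

x_1* = 2.1898, x_2* = 3.2918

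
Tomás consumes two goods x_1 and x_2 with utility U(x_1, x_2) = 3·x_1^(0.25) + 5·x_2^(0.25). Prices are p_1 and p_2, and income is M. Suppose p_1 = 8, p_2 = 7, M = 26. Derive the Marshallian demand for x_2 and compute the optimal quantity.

From the CES first-order condition, (3/5)·(x_2/x_1)^(0.75) = p_1/p_2.
Hence x_2/x_1 = ((5/3)·p_1/p_2)^(1/(0.75)), i.e. raised to the 4/3 power.
Substitute x_2 = (x_2/x_1)·x_1 into the budget: x_1* = M/(p_1 + p_2·(x_2/x_1)).
Numerically x_2/x_1 = 2.361136, so x_1* = 26/(8 + 7·2.361136) = 1.06 and x_2* = 2.361136·1.06 = 2.5028.

x_2* = 2.5028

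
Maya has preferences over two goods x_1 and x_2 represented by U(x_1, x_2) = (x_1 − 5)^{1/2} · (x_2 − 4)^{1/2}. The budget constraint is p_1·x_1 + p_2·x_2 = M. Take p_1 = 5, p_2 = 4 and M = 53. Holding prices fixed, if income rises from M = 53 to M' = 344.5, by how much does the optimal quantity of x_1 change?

This is Cobb-Douglas in (x_1−5, x_2−4): tangency gives 0.5·p_2·(x_2−4) = 0.5·p_1·(x_1−5).
Substituting into the budget: x_1* = 5 + 0.5·(M − 5·p_1 − 4·p_2)/p_1, and x_2* = 4 + 0.5·(…)/p_2.
Discretionary income = 53 − 5·5 − 4·4 = 12; x_1* = 5 + 0.5·12/5 = 6.2.
At M' = 344.5: x_1* = 35.35. Change: 35.35 − 6.2 = 29.15.

Δx_1* = 29.15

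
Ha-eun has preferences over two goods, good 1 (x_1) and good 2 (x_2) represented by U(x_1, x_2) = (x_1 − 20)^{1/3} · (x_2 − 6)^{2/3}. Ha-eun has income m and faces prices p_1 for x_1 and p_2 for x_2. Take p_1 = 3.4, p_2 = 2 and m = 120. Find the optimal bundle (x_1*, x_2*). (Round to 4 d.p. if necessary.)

x_1* = 23.9216, x_2* = 19.3333

MRS = (1/2)·(x_2−6)/(x_1−20). Tangency with p_1/p_2 gives x_2−6 = 2·(p_1/p_2)·(x_1−20).
Substituting into the budget: x_1* = 20 + 1/3·(m − 20·p_1 − 6·p_2)/p_1, and x_2* = 6 + 2/3·(…)/p_2.
Discretionary income = 120 − 20·3.4 − 6·2 = 40; x_1* = 20 + 1/3·40/3.4 = 23.9216; x_2* = 6 + 2/3·40/2 = 19.3333.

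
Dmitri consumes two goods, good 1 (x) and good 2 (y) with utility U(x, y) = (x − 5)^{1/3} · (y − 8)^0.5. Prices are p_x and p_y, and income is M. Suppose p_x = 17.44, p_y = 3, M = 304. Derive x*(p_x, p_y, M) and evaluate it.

Let x' = x−5, y' = y−8. MRS = (2/3)·y'/x' = p_x/p_y.
Substituting into the budget: x* = 5 + 0.4·(M − 5·p_x − 8·p_y)/p_x, and y* = 8 + 0.6·(…)/p_y.
Discretionary income = 304 − 5·17.44 − 8·3 = 192.8; x* = 5 + 0.4·192.8/17.44 = 9.422.

x* = 9.422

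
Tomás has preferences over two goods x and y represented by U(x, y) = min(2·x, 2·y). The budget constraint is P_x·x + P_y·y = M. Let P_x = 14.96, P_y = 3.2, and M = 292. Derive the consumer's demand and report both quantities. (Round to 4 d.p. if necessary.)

Leontief preferences: the optimum is at the kink where x/2 = y/2, i.e. y = x.
Budget: P_x·x + P_y·x = M, so (2·P_x + 2·P_y)·x = 2·M.
Demand: x*(P_x,P_y,M) = 2·M/(2·P_x + 2·P_y), y* = 2·M/(2·P_x + 2·P_y).
Here 2·14.96 + 2·3.2 = 36.32, giving x* = 16.0793 and y* = 16.0793.

x* = 16.0793, y* = 16.0793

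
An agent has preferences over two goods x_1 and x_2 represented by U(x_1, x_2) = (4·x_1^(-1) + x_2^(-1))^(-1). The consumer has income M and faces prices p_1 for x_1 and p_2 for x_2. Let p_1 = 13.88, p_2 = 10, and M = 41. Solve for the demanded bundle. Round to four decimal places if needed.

From the CES first-order condition, 4·(x_2/x_1)^(2) = p_1/p_2.
Solve for the ratio: x_2/x_1 = [(1/4)·p_1/p_2]^(0.5).
With the ratio pinned down, the budget gives x_1* = M/(p_1 + p_2·(x_2/x_1)) and x_2* = (x_2/x_1)·x_1*.
Numerically x_2/x_1 = 0.589067, so x_1* = 41/(13.88 + 10·0.589067) = 2.0738 and x_2* = 0.589067·2.0738 = 1.2216.

x_1* = 2.0738, x_2* = 1.2216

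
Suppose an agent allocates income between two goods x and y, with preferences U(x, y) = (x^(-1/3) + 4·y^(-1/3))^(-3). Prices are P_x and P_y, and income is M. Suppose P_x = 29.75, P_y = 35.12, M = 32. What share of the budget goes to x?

MU_x ∝ x^(-4/3), MU_y ∝ 4·y^(-4/3), so MRS = (1/4)·(y/x)^(4/3) = P_x/P_y.
Solve for the ratio: y/x = [4·P_x/P_y]^(0.75).
Substitute y = (y/x)·x into the budget: x* = M/(P_x + P_y·(y/x)).
Numerically y/x = 2.497436, so x* = 32/(29.75 + 35.12·2.497436) = 0.2724 and y* = 2.497436·0.2724 = 0.6804.
Expenditure on x: 29.75·0.2724 = 8.1049; share = 0.2533.

share on x = 0.2533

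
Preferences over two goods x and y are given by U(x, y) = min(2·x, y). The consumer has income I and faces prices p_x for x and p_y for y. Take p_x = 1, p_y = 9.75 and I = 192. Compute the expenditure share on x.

Demand: x*(p_x,p_y,I) = I/(p_x + 2·p_y), y* = 2·I/(p_x + 2·p_y).
Here 1 + 2·9.75 = 20.5, giving x* = 9.3659 and y* = 18.7317.
Expenditure on x: 1·9.3659 = 9.3659; share = 0.0488.

share on x = 0.0488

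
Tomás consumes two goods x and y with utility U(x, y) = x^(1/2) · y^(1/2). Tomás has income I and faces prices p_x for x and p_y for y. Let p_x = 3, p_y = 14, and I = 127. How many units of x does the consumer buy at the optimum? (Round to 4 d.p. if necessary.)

Tangency: MRS = y/x = p_x/p_y.
Rearranging, p_y·y = p_x·x. Substituting into the budget gives p_x·x·(1 + 1) = I.
Demand: x*(p_x,p_y,I) = 0.5·I/p_x and y* = 0.5·I/p_y.
At p_x=3, p_y=14, I=127: x* = 0.5·127/3 = 21.1667.

x* = 21.1667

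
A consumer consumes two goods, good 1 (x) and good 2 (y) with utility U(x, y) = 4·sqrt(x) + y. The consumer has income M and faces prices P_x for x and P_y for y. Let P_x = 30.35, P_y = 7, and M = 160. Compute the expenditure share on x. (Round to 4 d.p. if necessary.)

Utility is quasi-linear in y; the FOC for x is 2/√x = P_x/P_y.
Solve: √x = 2·P_y/P_x, so x*(P_x,P_y) = (2·P_y/P_x)², and y* = (M − P_x·x*)/P_y.
Plugging in: x* = (2·7/30.35)² = 0.2128, y* = 21.9346.
Expenditure on x: 30.35·0.2128 = 6.458; share = 0.0404.

share on x = 0.0404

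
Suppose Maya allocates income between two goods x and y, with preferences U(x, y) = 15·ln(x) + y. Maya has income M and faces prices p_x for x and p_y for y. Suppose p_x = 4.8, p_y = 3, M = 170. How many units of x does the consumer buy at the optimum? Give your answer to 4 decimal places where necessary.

x* = 9.375

So x*(p_x,p_y) = 15·p_y/p_x, independent of income; and y* = (M − 15·p_y)/p_y.
At the given prices: x* = 15·3/4.8 = 9.375.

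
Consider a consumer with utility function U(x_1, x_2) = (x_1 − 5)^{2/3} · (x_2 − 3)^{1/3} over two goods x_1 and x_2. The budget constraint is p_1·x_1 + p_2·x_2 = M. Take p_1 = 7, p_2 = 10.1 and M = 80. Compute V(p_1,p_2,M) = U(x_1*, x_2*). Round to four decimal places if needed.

V = 0.9834

This is Cobb-Douglas in (x_1−5, x_2−3): tangency gives 2/3·p_2·(x_2−3) = 1/3·p_1·(x_1−5).
Substituting into the budget: x_1* = 5 + 2/3·(M − 5·p_1 − 3·p_2)/p_1, and x_2* = 3 + 1/3·(…)/p_2.
Discretionary income = 80 − 5·7 − 3·10.1 = 14.7; x_1* = 5 + 2/3·14.7/7 = 6.4; x_2* = 3 + 1/3·14.7/10.1 = 3.4851.
Utility at the optimum: U(6.4, 3.4851) = 0.9834.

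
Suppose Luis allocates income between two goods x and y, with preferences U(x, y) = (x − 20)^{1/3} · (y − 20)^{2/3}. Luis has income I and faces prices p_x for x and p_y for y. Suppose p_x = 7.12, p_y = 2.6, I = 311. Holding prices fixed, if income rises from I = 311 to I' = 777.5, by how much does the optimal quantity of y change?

Δy* = 119.6154

Let x' = x−20, y' = y−20. MRS = (1/2)·y'/x' = p_x/p_y.
After buying the subsistence bundle (20, 20), a share 1/3 of the remaining income goes to x: x* = 20 + 1/3·(I − 20p_x − 20p_y)/p_x.
Discretionary income = 311 − 20·7.12 − 20·2.6 = 116.6; y* = 20 + 2/3·116.6/2.6 = 49.8974.
At I' = 777.5: y* = 169.5128. Change: 169.5128 − 49.8974 = 119.6154.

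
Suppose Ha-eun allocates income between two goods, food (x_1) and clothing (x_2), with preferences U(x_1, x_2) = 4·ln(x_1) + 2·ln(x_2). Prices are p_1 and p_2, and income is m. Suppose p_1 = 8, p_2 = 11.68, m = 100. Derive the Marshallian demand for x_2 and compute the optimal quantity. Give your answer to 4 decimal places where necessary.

x_2* = 2.8539

Demand: x_1*(p_1,p_2,m) = 2/3·m/p_1 and x_2* = 1/3·m/p_2.
At p_1=8, p_2=11.68, m=100: x_2* = 1/3·100/11.68 = 2.8539.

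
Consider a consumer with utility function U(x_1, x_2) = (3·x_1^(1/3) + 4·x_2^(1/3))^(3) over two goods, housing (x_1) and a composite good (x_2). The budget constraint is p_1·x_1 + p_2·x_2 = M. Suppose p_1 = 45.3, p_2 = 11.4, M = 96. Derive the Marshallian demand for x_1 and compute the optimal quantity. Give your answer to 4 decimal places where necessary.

MU_x_1 ∝ 3·x_1^(-2/3), MU_x_2 ∝ 4·x_2^(-2/3), so MRS = (3/4)·(x_2/x_1)^(2/3) = p_1/p_2.
Hence x_2/x_1 = ((4/3)·p_1/p_2)^(1/(2/3)), i.e. raised to the 1.5 power.
With the ratio pinned down, the budget gives x_1* = M/(p_1 + p_2·(x_2/x_1)) and x_2* = (x_2/x_1)·x_1*.
Numerically x_2/x_1 = 12.195458, so x_1* = 96/(45.3 + 11.4·12.195458) = 0.5208.

x_1* = 0.5208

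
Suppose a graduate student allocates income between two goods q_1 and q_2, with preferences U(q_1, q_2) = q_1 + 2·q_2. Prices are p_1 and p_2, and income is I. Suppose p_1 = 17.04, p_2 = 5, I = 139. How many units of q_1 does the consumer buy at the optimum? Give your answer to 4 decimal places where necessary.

q_1* = 0

Linear utility — the consumer picks whichever good has higher MU/price: 1/17.04 = 0.0587 vs 2/5 = 0.4.
q_2 gives more utility per dollar, so spend all income on q_2: q_2* = I/p_2, q_1* = 0.
Numerically: q_1* = 0, q_2* = 27.8.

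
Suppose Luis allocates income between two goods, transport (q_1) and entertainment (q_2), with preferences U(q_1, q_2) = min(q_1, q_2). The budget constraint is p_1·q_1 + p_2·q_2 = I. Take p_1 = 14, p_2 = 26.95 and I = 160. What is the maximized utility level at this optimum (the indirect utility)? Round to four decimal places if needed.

With perfect complements, no substitution: consume in ratio q_1:q_2 = 1:1.
Budget: p_1·q_1 + p_2·q_1 = I, so (p_1 + p_2)·q_1 = I.
Demand: q_1*(p_1,p_2,I) = I/(p_1 + p_2), q_2* = I/(p_1 + p_2).
Here 14 + 26.95 = 40.95, giving q_1* = 3.9072 and q_2* = 3.9072.
Utility at the optimum: U(3.9072, 3.9072) = 3.9072.

V = 3.9072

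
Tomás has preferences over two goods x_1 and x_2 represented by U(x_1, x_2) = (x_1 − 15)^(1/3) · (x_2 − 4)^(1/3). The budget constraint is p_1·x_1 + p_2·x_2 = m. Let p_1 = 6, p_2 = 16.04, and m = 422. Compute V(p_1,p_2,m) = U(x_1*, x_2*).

MRS = (x_2−4)/(x_1−15). Tangency with p_1/p_2 gives x_2−4 = (p_1/p_2)·(x_1−15).
Substituting into the budget: x_1* = 15 + 0.5·(m − 15·p_1 − 4·p_2)/p_1, and x_2* = 4 + 0.5·(…)/p_2.
Discretionary income = 422 − 15·6 − 4·16.04 = 267.84; x_1* = 15 + 0.5·267.84/6 = 37.32; x_2* = 4 + 0.5·267.84/16.04 = 12.3491.
Utility at the optimum: U(37.32, 12.3491) = 5.7119.

V = 5.7119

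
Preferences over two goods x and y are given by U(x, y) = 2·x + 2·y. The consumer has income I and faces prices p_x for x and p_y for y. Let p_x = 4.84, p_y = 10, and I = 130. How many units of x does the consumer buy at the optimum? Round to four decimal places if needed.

x* = 26.8595

Numerically: x* = 26.8595, y* = 0.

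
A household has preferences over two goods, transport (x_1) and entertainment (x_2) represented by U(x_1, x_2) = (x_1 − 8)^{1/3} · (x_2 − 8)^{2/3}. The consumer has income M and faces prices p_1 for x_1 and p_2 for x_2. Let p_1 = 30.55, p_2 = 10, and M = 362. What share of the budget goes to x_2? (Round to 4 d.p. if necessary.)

share on x_2 = 0.2902

MRS = (1/2)·(x_2−8)/(x_1−8). Tangency with p_1/p_2 gives x_2−8 = 2·(p_1/p_2)·(x_1−8).
Substituting into the budget: x_1* = 8 + 1/3·(M − 8·p_1 − 8·p_2)/p_1, and x_2* = 8 + 2/3·(…)/p_2.
Discretionary income = 362 − 8·30.55 − 8·10 = 37.6; x_1* = 8 + 1/3·37.6/30.55 = 8.4103; x_2* = 8 + 2/3·37.6/10 = 10.5067.
Expenditure on x_2: 10·10.5067 = 105.0667; share = 0.2902.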